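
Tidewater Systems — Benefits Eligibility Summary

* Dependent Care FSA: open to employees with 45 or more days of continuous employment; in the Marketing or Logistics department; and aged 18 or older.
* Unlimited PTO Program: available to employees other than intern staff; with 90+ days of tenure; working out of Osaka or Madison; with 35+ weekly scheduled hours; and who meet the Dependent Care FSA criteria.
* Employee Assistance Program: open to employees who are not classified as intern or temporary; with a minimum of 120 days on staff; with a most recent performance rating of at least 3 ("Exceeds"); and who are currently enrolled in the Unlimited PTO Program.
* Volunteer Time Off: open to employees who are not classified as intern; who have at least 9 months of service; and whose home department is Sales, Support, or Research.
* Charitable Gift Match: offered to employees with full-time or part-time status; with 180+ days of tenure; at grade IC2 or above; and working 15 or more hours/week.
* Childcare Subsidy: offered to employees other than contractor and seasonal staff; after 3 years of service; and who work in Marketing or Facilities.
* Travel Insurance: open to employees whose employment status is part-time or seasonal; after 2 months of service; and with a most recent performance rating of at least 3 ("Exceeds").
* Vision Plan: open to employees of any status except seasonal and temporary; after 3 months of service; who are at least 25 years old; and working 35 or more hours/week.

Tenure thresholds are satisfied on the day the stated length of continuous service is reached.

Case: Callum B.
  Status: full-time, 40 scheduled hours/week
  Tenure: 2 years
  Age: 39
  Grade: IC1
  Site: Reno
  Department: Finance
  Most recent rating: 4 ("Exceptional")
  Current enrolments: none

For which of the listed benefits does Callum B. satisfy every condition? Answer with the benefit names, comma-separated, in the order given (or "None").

Dependent Care FSA — service 2 years ≥ 45 days ✓; dept Finance ✗ → not eligible.
Unlimited PTO Program — status full-time ✓ (not excluded); service 2 years ≥ 90 days ✓; site Reno ✗ (not Osaka or Madison) → not eligible.
Employee Assistance Program — status full-time ✓ (not excluded); service 2 years ≥ 120 days ✓; rating 4 ≥ 3 ✓; not enrolled in Unlimited PTO Program ✗ → not eligible.
Volunteer Time Off — status full-time ✓ (not excluded); service 2 years ≥ 9 months (≈270 days) ✓; dept Finance ✗ → not eligible.
Charitable Gift Match — status full-time ✓; service 2 years ≥ 180 days ✓; grade IC1 < IC2 ✗ → not eligible.
Childcare Subsidy — status full-time ✓ (not excluded); service 2 years < 3 years ✗ → not eligible.
Travel Insurance — status full-time ✗ (requires part-time or seasonal) → not eligible.
Vision Plan — status full-time ✓ (not excluded); service 2 years ≥ 3 months (≈90 days) ✓; age 39 ≥ 25 ✓; 40 hrs/wk ≥ 35 ✓ → eligible.

Vision Plan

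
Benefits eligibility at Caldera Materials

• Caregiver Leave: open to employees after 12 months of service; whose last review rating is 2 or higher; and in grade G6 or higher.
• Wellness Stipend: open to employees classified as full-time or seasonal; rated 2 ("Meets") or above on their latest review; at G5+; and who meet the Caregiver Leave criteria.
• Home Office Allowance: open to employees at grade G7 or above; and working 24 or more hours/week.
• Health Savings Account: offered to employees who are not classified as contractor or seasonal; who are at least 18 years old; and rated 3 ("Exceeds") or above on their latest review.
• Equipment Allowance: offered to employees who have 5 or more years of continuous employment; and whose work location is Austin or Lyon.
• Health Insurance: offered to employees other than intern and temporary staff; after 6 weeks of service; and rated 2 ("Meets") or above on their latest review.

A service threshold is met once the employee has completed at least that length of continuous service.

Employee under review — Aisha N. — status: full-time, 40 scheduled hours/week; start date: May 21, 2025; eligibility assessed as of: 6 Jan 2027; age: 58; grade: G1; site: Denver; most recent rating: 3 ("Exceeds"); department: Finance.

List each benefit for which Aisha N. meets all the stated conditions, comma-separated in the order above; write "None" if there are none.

Health Savings Account, Health Insurance

Service from May 21, 2025 to 6 Jan 2027: 595 days.
Caregiver Leave — service 595 days ≥ 12 months (≈360 days) ✓; rating 3 ≥ 2 ✓; grade G1 < G6 ✗ → not eligible.
Wellness Stipend — status full-time ✓; rating 3 ≥ 2 ✓; grade G1 < G5 ✗ → not eligible.
Home Office Allowance — grade G1 < G7 ✗ → not eligible.
Health Savings Account — status full-time ✓ (not excluded); age 58 ≥ 18 ✓; rating 3 ≥ 3 ✓ → eligible.
Equipment Allowance — service 595 days < 5 years (≈1825 days) ✗ → not eligible.
Health Insurance — status full-time ✓ (not excluded); service 595 days ≥ 6 weeks (≈42 days) ✓; rating 3 ≥ 2 ✓ → eligible.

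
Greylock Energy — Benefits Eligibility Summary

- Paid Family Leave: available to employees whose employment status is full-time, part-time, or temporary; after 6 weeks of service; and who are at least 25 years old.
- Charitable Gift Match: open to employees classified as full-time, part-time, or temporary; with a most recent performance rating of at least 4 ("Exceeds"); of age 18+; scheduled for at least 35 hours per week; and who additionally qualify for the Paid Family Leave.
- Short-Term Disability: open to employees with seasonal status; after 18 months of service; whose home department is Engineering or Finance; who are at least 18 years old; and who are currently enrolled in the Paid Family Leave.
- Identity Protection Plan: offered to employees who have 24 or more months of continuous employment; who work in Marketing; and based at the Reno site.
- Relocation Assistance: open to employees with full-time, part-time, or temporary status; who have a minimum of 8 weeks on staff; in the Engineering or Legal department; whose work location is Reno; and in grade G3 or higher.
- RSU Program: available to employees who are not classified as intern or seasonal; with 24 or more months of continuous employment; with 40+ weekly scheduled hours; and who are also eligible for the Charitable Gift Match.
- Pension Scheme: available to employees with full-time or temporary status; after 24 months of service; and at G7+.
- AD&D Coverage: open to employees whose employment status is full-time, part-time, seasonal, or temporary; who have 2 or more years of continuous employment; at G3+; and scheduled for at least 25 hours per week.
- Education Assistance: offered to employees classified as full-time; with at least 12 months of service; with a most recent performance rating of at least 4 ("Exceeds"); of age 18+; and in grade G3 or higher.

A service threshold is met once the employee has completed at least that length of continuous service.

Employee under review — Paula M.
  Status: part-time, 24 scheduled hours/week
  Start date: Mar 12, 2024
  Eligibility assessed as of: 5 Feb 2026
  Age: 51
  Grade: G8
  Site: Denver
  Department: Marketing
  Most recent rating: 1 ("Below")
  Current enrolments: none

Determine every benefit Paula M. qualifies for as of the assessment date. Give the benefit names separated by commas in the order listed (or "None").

Paid Family Leave

Service from Mar 12, 2024 to 5 Feb 2026: 695 days.
Paid Family Leave — status part-time ✓; service 695 days ≥ 6 weeks (≈42 days) ✓; age 51 ≥ 25 ✓ → eligible.
Charitable Gift Match — status part-time ✓; rating 1 < 4 ✗ → not eligible.
Short-Term Disability — status part-time ✗ (requires seasonal) → not eligible.
Identity Protection Plan — service 695 days < 24 months (≈720 days) ✗ → not eligible.
Relocation Assistance — status part-time ✓; service 695 days ≥ 8 weeks (≈56 days) ✓; dept Marketing ✗ → not eligible.
RSU Program — status part-time ✓ (not excluded); service 695 days < 24 months (≈720 days) ✗ → not eligible.
Pension Scheme — status part-time ✗ (requires full-time or temporary) → not eligible.
AD&D Coverage — status part-time ✓; service 695 days < 2 years (≈730 days) ✗ → not eligible.
Education Assistance — status part-time ✗ (requires full-time) → not eligible.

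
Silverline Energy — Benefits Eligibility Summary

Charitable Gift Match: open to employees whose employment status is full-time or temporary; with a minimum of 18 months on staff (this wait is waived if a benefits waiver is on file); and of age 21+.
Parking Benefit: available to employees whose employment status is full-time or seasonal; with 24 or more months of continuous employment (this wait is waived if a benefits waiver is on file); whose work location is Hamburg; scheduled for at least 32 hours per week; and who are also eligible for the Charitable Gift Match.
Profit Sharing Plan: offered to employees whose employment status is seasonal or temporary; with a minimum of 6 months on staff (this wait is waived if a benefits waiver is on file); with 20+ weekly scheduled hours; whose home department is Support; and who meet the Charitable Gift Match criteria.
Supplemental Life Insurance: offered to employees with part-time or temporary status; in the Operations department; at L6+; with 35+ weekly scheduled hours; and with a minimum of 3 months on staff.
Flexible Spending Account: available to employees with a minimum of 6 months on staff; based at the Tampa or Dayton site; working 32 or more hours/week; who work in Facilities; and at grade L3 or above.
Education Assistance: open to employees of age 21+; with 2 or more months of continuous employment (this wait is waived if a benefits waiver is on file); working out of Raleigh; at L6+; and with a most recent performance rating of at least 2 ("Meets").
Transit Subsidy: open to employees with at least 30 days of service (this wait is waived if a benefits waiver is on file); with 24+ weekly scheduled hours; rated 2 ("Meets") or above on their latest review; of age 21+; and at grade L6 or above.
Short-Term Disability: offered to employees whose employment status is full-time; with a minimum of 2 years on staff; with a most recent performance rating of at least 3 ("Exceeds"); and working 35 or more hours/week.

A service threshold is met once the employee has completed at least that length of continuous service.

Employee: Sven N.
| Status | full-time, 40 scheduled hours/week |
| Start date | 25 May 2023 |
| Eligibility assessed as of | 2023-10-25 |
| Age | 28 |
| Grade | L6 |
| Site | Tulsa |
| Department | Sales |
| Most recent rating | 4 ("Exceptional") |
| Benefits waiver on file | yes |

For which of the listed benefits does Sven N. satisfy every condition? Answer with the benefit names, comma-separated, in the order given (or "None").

Service from 25 May 2023 to 2023-10-25: 153 days.
Charitable Gift Match — status full-time ✓; benefits waiver on file ✓; age 28 ≥ 21 ✓ → eligible.
Parking Benefit — status full-time ✓; benefits waiver on file ✓; site Tulsa ✗ (not Hamburg) → not eligible.
Profit Sharing Plan — status full-time ✗ (requires seasonal or temporary) → not eligible.
Supplemental Life Insurance — status full-time ✗ (requires part-time or temporary) → not eligible.
Flexible Spending Account — service 153 days < 6 months (≈180 days) ✗ → not eligible.
Education Assistance — age 28 ≥ 21 ✓; benefits waiver on file ✓; site Tulsa ✗ (not Raleigh) → not eligible.
Transit Subsidy — benefits waiver on file ✓; 40 hrs/wk ≥ 24 ✓; rating 4 ≥ 2 ✓; age 28 ≥ 21 ✓; grade L6 ≥ L6 ✓ → eligible.
Short-Term Disability — status full-time ✓; service 153 days < 2 years (≈730 days) ✗ → not eligible.

Charitable Gift Match, Transit Subsidy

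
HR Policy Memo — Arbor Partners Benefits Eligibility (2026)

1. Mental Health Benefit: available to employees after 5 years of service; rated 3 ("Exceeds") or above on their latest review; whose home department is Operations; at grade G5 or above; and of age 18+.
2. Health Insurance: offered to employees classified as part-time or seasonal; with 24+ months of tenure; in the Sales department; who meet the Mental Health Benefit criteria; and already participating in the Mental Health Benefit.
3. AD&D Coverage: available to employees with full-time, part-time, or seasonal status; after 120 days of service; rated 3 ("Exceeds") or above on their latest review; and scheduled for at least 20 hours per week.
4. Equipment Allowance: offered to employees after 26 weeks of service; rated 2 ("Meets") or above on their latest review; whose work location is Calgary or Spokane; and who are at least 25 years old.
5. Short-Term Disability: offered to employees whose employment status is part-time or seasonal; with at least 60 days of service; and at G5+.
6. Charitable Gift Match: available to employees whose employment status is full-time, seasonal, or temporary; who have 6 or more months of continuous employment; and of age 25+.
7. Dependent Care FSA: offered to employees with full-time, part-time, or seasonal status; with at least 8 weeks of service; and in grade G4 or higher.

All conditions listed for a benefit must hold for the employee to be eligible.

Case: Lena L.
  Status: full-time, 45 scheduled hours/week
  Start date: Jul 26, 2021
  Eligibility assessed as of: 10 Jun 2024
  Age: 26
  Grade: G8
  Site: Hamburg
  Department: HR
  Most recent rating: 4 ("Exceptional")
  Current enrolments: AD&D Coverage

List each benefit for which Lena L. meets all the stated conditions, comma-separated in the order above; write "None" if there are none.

Service from Jul 26, 2021 to 10 Jun 2024: 1050 days.
Mental Health Benefit — service 1050 days < 5 years (≈1825 days) ✗ → not eligible.
Health Insurance — status full-time ✗ (requires part-time or seasonal) → not eligible.
AD&D Coverage — status full-time ✓; service 1050 days ≥ 120 days ✓; rating 4 ≥ 3 ✓; 45 hrs/wk ≥ 20 ✓ → eligible.
Equipment Allowance — service 1050 days ≥ 26 weeks (≈182 days) ✓; rating 4 ≥ 2 ✓; site Hamburg ✗ (not Calgary or Spokane) → not eligible.
Short-Term Disability — status full-time ✗ (requires part-time or seasonal) → not eligible.
Charitable Gift Match — status full-time ✓; service 1050 days ≥ 6 months (≈180 days) ✓; age 26 ≥ 25 ✓ → eligible.
Dependent Care FSA — status full-time ✓; service 1050 days ≥ 8 weeks (≈56 days) ✓; grade G8 ≥ G4 ✓ → eligible.

AD&D Coverage, Charitable Gift Match, Dependent Care FSA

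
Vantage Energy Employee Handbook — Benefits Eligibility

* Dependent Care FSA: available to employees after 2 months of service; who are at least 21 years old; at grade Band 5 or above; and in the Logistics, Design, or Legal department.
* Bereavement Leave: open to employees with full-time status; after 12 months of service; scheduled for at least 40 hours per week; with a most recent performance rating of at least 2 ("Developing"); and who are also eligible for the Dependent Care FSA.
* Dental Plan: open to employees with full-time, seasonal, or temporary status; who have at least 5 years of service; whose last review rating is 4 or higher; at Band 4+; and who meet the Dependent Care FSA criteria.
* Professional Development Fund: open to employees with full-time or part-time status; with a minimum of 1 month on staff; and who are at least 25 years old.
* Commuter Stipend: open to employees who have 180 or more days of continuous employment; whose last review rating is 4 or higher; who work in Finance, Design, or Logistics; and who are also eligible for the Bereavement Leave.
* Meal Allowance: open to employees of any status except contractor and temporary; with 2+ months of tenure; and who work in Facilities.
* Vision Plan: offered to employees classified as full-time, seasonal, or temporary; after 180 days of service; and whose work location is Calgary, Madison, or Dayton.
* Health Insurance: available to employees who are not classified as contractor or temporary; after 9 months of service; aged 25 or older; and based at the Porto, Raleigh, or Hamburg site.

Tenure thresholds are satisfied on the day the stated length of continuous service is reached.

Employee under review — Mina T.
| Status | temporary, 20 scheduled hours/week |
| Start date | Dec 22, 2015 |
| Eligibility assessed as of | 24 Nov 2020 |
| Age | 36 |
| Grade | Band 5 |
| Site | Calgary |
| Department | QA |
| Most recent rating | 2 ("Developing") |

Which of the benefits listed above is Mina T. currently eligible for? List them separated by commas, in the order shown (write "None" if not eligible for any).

Service from Dec 22, 2015 to 24 Nov 2020: 1799 days.
Dependent Care FSA — service 1799 days ≥ 2 months (≈60 days) ✓; age 36 ≥ 21 ✓; grade Band 5 ≥ Band 5 ✓; dept QA ✗ → not eligible.
Bereavement Leave — status temporary ✗ (requires full-time) → not eligible.
Dental Plan — status temporary ✓; service 1799 days < 5 years (≈1825 days) ✗ → not eligible.
Professional Development Fund — status temporary ✗ (requires full-time or part-time) → not eligible.
Commuter Stipend — service 1799 days ≥ 180 days ✓; rating 2 < 4 ✗ → not eligible.
Meal Allowance — status temporary ✗ (excluded) → not eligible.
Vision Plan — status temporary ✓; service 1799 days ≥ 180 days ✓; site Calgary ✓ → eligible.
Health Insurance — status temporary ✗ (excluded) → not eligible.

Vision Plan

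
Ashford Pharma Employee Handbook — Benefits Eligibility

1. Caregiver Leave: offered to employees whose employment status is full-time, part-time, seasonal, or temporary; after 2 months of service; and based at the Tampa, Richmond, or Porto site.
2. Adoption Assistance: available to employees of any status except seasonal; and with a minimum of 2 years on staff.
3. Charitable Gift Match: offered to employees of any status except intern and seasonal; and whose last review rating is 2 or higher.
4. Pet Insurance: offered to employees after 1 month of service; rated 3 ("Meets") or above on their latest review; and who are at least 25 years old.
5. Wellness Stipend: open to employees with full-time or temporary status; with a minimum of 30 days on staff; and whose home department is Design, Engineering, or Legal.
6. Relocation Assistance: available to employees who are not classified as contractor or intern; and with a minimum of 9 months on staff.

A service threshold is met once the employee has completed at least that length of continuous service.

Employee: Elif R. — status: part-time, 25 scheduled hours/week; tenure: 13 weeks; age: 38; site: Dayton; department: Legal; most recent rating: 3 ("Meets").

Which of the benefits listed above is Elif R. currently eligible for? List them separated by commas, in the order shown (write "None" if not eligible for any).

Caregiver Leave — status part-time ✓; service 13 weeks ≥ 2 months (≈60 days) ✓; site Dayton ✗ (not Tampa, Richmond, or Porto) → not eligible.
Adoption Assistance — status part-time ✓ (not excluded); service 13 weeks < 2 years (≈730 days) ✗ → not eligible.
Charitable Gift Match — status part-time ✓ (not excluded); rating 3 ≥ 2 ✓ → eligible.
Pet Insurance — service 13 weeks ≥ 1 month (≈30 days) ✓; rating 3 ≥ 3 ✓; age 38 ≥ 25 ✓ → eligible.
Wellness Stipend — status part-time ✗ (requires full-time or temporary) → not eligible.
Relocation Assistance — status part-time ✓ (not excluded); service 13 weeks < 9 months (≈270 days) ✗ → not eligible.

Charitable Gift Match, Pet Insurance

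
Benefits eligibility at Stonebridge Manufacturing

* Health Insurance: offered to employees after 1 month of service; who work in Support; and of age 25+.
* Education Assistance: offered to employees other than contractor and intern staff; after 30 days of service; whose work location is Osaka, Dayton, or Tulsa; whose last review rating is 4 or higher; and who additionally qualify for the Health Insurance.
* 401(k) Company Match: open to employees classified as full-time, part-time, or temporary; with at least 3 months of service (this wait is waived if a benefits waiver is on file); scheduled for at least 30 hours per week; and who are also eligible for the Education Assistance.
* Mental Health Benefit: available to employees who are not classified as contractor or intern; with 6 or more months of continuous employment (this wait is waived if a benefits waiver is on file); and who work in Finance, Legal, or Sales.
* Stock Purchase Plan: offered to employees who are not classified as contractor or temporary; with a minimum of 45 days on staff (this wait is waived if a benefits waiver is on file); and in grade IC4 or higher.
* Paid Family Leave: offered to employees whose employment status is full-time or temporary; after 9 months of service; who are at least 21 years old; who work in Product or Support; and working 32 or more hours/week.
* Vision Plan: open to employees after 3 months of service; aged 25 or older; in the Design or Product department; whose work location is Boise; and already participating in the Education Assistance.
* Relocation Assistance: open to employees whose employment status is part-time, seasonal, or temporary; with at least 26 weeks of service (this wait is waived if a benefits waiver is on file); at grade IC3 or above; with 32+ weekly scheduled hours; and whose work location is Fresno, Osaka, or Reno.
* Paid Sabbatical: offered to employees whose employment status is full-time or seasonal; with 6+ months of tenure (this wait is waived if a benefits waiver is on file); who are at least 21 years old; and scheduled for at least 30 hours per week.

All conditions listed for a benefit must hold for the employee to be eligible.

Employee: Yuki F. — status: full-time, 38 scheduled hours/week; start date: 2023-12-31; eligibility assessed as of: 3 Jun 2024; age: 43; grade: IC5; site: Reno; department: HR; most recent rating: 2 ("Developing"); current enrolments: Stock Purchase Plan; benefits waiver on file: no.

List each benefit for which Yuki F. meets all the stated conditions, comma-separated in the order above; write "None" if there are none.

Service from 2023-12-31 to 3 Jun 2024: 155 days.
Health Insurance — service 155 days ≥ 1 month (≈30 days) ✓; dept HR ✗ → not eligible.
Education Assistance — status full-time ✓ (not excluded); service 155 days ≥ 30 days ✓; site Reno ✗ (not Osaka, Dayton, or Tulsa) → not eligible.
401(k) Company Match — status full-time ✓; no waiver, service 155 days ≥ 3 months (≈90 days) ✓; 38 hrs/wk ≥ 30 ✓; not eligible for Education Assistance ✗ → not eligible.
Mental Health Benefit — status full-time ✓ (not excluded); no waiver, service 155 days < 6 months (≈180 days) ✗ → not eligible.
Stock Purchase Plan — status full-time ✓ (not excluded); no waiver, service 155 days ≥ 45 days ✓; grade IC5 ≥ IC4 ✓ → eligible.
Paid Family Leave — status full-time ✓; service 155 days < 9 months (≈270 days) ✗ → not eligible.
Vision Plan — service 155 days ≥ 3 months (≈90 days) ✓; age 43 ≥ 25 ✓; dept HR ✗ → not eligible.
Relocation Assistance — status full-time ✗ (requires part-time, seasonal, or temporary) → not eligible.
Paid Sabbatical — status full-time ✓; no waiver, service 155 days < 6 months (≈180 days) ✗ → not eligible.

Stock Purchase Plan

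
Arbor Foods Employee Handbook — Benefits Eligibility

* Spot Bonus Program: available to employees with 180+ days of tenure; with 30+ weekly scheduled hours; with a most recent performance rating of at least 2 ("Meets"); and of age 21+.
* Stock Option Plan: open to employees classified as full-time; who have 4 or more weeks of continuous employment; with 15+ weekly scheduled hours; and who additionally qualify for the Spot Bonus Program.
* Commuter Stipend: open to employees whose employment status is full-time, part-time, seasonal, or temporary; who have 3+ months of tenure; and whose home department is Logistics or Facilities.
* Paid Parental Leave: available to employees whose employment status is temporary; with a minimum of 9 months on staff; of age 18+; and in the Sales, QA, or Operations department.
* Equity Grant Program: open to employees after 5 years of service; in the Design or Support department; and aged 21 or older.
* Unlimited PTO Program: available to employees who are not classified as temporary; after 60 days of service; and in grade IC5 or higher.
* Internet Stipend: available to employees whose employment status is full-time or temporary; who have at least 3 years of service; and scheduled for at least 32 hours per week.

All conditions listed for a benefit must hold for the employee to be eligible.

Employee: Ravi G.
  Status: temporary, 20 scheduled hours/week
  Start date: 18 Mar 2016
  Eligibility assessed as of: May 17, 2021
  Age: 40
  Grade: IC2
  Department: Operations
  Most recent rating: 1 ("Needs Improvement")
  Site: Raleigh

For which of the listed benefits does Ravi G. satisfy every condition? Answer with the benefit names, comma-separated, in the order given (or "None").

Service from 18 Mar 2016 to May 17, 2021: 1886 days.
Spot Bonus Program — service 1886 days ≥ 180 days ✓; 20 hrs/wk < 30 ✗ → not eligible.
Stock Option Plan — status temporary ✗ (requires full-time) → not eligible.
Commuter Stipend — status temporary ✓; service 1886 days ≥ 3 months (≈90 days) ✓; dept Operations ✗ → not eligible.
Paid Parental Leave — status temporary ✓; service 1886 days ≥ 9 months (≈270 days) ✓; age 40 ≥ 18 ✓; dept Operations ✓ → eligible.
Equity Grant Program — service 1886 days ≥ 5 years (≈1825 days) ✓; dept Operations ✗ → not eligible.
Unlimited PTO Program — status temporary ✗ (excluded) → not eligible.
Internet Stipend — status temporary ✓; service 1886 days ≥ 3 years (≈1095 days) ✓; 20 hrs/wk < 32 ✗ → not eligible.

Paid Parental Leave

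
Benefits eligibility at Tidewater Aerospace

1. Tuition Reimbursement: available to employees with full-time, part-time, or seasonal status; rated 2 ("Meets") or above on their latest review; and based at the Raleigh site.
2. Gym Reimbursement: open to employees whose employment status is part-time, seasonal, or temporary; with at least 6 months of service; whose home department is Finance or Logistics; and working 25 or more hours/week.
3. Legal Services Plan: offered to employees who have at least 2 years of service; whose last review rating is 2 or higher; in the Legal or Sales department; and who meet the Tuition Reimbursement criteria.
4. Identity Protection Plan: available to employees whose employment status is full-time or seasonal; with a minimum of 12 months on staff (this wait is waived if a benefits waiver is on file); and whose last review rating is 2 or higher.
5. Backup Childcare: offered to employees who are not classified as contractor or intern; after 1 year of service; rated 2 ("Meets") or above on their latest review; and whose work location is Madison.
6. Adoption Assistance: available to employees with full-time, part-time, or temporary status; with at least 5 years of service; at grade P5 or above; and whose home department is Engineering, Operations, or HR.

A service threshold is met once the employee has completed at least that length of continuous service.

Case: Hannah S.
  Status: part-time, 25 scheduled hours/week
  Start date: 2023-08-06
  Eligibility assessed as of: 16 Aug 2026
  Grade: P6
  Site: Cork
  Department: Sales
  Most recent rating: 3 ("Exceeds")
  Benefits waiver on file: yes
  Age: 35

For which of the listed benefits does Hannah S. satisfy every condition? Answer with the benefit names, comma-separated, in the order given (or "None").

None

Service from 2023-08-06 to 16 Aug 2026: 1106 days.
Tuition Reimbursement — status part-time ✓; rating 3 ≥ 2 ✓; site Cork ✗ (not Raleigh) → not eligible.
Gym Reimbursement — status part-time ✓; service 1106 days ≥ 6 months (≈180 days) ✓; dept Sales ✗ → not eligible.
Legal Services Plan — service 1106 days ≥ 2 years (≈730 days) ✓; rating 3 ≥ 2 ✓; dept Sales ✓; not eligible for Tuition Reimbursement ✗ → not eligible.
Identity Protection Plan — status part-time ✗ (requires full-time or seasonal) → not eligible.
Backup Childcare — status part-time ✓ (not excluded); service 1106 days ≥ 1 year (≈365 days) ✓; rating 3 ≥ 2 ✓; site Cork ✗ (not Madison) → not eligible.
Adoption Assistance — status part-time ✓; service 1106 days < 5 years (≈1825 days) ✗ → not eligible.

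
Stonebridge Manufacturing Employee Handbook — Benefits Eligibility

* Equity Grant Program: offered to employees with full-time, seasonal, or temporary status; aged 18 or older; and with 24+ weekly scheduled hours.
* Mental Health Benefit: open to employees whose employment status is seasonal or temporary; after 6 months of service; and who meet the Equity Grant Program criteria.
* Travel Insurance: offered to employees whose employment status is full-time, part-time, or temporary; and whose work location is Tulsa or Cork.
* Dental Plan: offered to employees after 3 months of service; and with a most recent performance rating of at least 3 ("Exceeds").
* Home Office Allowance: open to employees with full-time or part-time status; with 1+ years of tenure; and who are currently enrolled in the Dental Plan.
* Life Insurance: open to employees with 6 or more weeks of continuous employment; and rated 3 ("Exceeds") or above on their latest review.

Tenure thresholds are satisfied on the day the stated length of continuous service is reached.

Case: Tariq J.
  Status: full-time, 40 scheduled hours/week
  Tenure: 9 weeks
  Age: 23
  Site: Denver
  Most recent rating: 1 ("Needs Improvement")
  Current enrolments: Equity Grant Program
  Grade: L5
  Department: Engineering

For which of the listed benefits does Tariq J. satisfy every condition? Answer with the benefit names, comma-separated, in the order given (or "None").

Equity Grant Program — status full-time ✓; age 23 ≥ 18 ✓; 40 hrs/wk ≥ 24 ✓ → eligible.
Mental Health Benefit — status full-time ✗ (requires seasonal or temporary) → not eligible.
Travel Insurance — status full-time ✓; site Denver ✗ (not Tulsa or Cork) → not eligible.
Dental Plan — service 9 weeks < 3 months (≈90 days) ✗ → not eligible.
Home Office Allowance — status full-time ✓; service 9 weeks < 1 year (≈365 days) ✗ → not eligible.
Life Insurance — service 9 weeks ≥ 6 weeks ✓; rating 1 < 3 ✗ → not eligible.

Equity Grant Program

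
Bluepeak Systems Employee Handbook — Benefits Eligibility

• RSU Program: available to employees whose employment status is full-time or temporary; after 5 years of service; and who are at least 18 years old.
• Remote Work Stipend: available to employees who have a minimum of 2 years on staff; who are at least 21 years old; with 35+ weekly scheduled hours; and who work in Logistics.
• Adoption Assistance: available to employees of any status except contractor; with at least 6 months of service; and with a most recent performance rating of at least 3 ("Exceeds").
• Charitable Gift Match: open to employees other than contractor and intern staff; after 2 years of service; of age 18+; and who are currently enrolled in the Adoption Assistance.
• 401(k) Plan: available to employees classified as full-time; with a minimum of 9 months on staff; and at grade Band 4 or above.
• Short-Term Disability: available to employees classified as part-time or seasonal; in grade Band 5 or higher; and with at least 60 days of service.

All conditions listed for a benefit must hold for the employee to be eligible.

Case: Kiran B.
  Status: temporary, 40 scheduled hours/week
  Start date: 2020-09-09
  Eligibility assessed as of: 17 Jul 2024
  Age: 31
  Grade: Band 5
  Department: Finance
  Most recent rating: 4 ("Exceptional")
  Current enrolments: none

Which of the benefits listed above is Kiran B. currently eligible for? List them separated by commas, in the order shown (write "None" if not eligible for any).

Service from 2020-09-09 to 17 Jul 2024: 1407 days.
RSU Program — status temporary ✓; service 1407 days < 5 years (≈1825 days) ✗ → not eligible.
Remote Work Stipend — service 1407 days ≥ 2 years (≈730 days) ✓; age 31 ≥ 21 ✓; 40 hrs/wk ≥ 35 ✓; dept Finance ✗ → not eligible.
Adoption Assistance — status temporary ✓ (not excluded); service 1407 days ≥ 6 months (≈180 days) ✓; rating 4 ≥ 3 ✓ → eligible.
Charitable Gift Match — status temporary ✓ (not excluded); service 1407 days ≥ 2 years (≈730 days) ✓; age 31 ≥ 18 ✓; not enrolled in Adoption Assistance ✗ → not eligible.
401(k) Plan — status temporary ✗ (requires full-time) → not eligible.
Short-Term Disability — status temporary ✗ (requires part-time or seasonal) → not eligible.

Adoption Assistance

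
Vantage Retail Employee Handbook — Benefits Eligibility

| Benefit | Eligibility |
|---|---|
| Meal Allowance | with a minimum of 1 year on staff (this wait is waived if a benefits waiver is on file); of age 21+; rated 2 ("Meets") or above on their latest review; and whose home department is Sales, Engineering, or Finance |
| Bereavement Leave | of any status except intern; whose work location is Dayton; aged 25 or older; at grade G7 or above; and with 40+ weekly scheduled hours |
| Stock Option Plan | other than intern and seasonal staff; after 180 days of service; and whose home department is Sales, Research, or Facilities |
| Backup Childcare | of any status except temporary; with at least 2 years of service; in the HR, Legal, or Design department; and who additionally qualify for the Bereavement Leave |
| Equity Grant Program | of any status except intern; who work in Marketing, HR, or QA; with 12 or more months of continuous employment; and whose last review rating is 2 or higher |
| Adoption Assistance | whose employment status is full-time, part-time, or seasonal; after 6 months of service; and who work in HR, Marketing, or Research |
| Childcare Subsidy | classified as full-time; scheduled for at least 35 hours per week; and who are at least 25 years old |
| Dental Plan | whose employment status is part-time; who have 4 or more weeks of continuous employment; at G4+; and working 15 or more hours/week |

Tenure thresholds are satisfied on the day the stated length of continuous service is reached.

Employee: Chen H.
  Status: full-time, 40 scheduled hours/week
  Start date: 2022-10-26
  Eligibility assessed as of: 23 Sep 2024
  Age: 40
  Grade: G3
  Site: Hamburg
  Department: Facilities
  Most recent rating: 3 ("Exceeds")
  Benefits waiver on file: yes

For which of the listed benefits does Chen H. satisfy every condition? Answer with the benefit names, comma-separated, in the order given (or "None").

Stock Option Plan, Childcare Subsidy

Service from 2022-10-26 to 23 Sep 2024: 698 days.
Meal Allowance — benefits waiver on file ✓; age 40 ≥ 21 ✓; rating 3 ≥ 2 ✓; dept Facilities ✗ → not eligible.
Bereavement Leave — status full-time ✓ (not excluded); site Hamburg ✗ (not Dayton) → not eligible.
Stock Option Plan — status full-time ✓ (not excluded); service 698 days ≥ 180 days ✓; dept Facilities ✓ → eligible.
Backup Childcare — status full-time ✓ (not excluded); service 698 days < 2 years (≈730 days) ✗ → not eligible.
Equity Grant Program — status full-time ✓ (not excluded); dept Facilities ✗ → not eligible.
Adoption Assistance — status full-time ✓; service 698 days ≥ 6 months (≈180 days) ✓; dept Facilities ✗ → not eligible.
Childcare Subsidy — status full-time ✓; 40 hrs/wk ≥ 35 ✓; age 40 ≥ 25 ✓ → eligible.
Dental Plan — status full-time ✗ (requires part-time) → not eligible.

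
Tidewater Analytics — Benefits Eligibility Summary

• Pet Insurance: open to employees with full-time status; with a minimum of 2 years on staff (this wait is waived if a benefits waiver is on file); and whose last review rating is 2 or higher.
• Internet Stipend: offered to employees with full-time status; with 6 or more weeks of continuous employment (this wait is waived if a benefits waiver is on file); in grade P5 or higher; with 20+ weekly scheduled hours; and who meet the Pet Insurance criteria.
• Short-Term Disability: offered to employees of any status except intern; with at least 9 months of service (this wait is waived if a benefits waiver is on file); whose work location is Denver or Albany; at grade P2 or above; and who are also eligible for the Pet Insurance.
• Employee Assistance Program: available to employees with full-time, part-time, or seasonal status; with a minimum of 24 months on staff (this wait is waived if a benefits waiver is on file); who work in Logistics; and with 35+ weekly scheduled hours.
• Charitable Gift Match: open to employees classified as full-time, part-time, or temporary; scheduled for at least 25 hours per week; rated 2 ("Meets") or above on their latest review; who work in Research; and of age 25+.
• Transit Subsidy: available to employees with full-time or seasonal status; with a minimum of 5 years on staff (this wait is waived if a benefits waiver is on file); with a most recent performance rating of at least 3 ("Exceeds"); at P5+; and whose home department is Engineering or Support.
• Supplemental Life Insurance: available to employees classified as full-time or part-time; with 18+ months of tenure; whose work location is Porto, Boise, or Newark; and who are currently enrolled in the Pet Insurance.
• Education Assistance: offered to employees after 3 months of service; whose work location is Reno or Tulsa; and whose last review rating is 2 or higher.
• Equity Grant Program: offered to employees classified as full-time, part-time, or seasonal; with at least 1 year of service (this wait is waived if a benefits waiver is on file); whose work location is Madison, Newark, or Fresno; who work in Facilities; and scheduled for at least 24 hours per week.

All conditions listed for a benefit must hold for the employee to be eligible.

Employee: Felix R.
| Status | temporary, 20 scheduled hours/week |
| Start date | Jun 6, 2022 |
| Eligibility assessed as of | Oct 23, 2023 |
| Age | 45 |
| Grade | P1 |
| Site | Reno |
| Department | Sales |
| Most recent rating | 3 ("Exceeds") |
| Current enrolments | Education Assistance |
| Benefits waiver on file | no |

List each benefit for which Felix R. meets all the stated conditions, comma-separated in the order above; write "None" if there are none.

Service from Jun 6, 2022 to Oct 23, 2023: 504 days.
Pet Insurance — status temporary ✗ (requires full-time) → not eligible.
Internet Stipend — status temporary ✗ (requires full-time) → not eligible.
Short-Term Disability — status temporary ✓ (not excluded); no waiver, service 504 days ≥ 9 months (≈270 days) ✓; site Reno ✗ (not Denver or Albany) → not eligible.
Employee Assistance Program — status temporary ✗ (requires full-time, part-time, or seasonal) → not eligible.
Charitable Gift Match — status temporary ✓; 20 hrs/wk < 25 ✗ → not eligible.
Transit Subsidy — status temporary ✗ (requires full-time or seasonal) → not eligible.
Supplemental Life Insurance — status temporary ✗ (requires full-time or part-time) → not eligible.
Education Assistance — service 504 days ≥ 3 months (≈90 days) ✓; site Reno ✓; rating 3 ≥ 2 ✓ → eligible.
Equity Grant Program — status temporary ✗ (requires full-time, part-time, or seasonal) → not eligible.

Education Assistance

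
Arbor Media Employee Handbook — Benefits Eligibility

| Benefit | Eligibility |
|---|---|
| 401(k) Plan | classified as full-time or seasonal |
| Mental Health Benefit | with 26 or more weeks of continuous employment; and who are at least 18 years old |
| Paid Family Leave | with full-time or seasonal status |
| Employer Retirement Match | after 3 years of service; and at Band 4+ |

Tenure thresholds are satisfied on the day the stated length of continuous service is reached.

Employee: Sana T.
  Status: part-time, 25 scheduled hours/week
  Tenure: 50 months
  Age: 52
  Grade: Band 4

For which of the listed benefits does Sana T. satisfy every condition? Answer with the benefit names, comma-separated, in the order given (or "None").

401(k) Plan — status part-time ✗ (requires full-time or seasonal) → not eligible.
Mental Health Benefit — service 50 months ≥ 26 weeks (≈182 days) ✓; age 52 ≥ 18 ✓ → eligible.
Paid Family Leave — status part-time ✗ (requires full-time or seasonal) → not eligible.
Employer Retirement Match — service 50 months ≥ 3 years (≈1095 days) ✓; grade Band 4 ≥ Band 4 ✓ → eligible.

Mental Health Benefit, Employer Retirement Match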